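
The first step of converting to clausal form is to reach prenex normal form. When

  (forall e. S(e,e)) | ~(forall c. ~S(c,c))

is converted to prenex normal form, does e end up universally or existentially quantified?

Push ¬ through the quantifiers and connectives to reach negation normal form:
  (forall e. S(e,e)) | (exists c. S(c,c))
All bound variables are already distinct, so no renaming is needed.
Extract every quantifier outward, since the variables are now distinct and don't occur free across branches:
  forall e. exists c. (S(e,e) | S(c,c))
The quantifier forall e sits under an even number of negations, so it remains universal.

universal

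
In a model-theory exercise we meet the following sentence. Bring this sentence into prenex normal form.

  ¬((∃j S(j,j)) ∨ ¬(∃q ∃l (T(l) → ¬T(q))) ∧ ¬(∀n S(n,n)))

∀j ∃q ∃l ∀n (¬S(j,j) ∧ (¬T(l) ∨ ¬T(q) ∨ S(n,n)))

Rewrite implications/biconditionals: A → B as ¬A ∨ B.
  ¬((∃j S(j,j)) ∨ ¬(∃q ∃l (¬T(l) ∨ ¬T(q))) ∧ ¬(∀n S(n,n)))
Drive negations inward (¬∀x A ≡ ∃x ¬A, ¬∃x A ≡ ∀x ¬A, De Morgan for ∧/∨):
  (∀j ¬S(j,j)) ∧ ((∃q ∃l (¬T(l) ∨ ¬T(q))) ∨ (∀n S(n,n)))
All bound variables are already distinct, so no renaming is needed.
Extract every quantifier outward, since the variables are now distinct and don't occur free across branches:
  ∀j ∃q ∃l ∀n (¬S(j,j) ∧ (¬T(l) ∨ ¬T(q) ∨ S(n,n)))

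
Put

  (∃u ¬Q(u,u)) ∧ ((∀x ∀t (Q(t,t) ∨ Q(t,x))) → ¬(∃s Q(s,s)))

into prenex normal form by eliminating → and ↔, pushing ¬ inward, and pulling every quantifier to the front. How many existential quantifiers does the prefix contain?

3

Rewrite implications/biconditionals: A → B as ¬A ∨ B.
  (∃u ¬Q(u,u)) ∧ (¬(∀x ∀t (Q(t,t) ∨ Q(t,x))) ∨ ¬(∃s Q(s,s)))
Drive negations inward (¬∀x A ≡ ∃x ¬A, ¬∃x A ≡ ∀x ¬A, De Morgan for ∧/∨):
  (∃u ¬Q(u,u)) ∧ ((∃x ∃t (¬Q(t,t) ∧ ¬Q(t,x))) ∨ (∀s ¬Q(s,s)))
Finally move all quantifiers to the prefix:
  ∃u ∃x ∃t ∀s (¬Q(u,u) ∧ (¬Q(t,t) ∧ ¬Q(t,x) ∨ ¬Q(s,s)))
The prefix is ∃u ∃x ∃t ∀s: 1 universal, 3 existential.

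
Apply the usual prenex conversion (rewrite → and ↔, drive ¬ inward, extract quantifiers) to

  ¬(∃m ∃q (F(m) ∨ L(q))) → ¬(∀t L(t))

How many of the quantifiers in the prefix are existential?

Eliminate → and ↔ using ¬ and ∨.
  ¬¬(∃m ∃q (F(m) ∨ L(q))) ∨ ¬(∀t L(t))
Drive negations inward (¬∀x A ≡ ∃x ¬A, ¬∃x A ≡ ∀x ¬A, De Morgan for ∧/∨):
  (∃m ∃q (F(m) ∨ L(q))) ∨ (∃t ¬L(t))
Finally move all quantifiers to the prefix:
  ∃m ∃q ∃t (F(m) ∨ L(q) ∨ ¬L(t))
The prefix is ∃m ∃q ∃t: 0 universal, 3 existential.

3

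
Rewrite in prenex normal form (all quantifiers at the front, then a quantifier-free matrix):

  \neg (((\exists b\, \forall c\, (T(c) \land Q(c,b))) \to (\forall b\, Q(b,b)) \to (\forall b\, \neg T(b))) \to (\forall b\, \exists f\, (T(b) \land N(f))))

First replace A → B with ¬A ∨ B.
  \neg (\neg (\neg (\exists b\, \forall c\, (T(c) \land Q(c,b))) \lor \neg (\forall b\, Q(b,b)) \lor (\forall b\, \neg T(b))) \lor (\forall b\, \exists f\, (T(b) \land N(f))))
Move each ¬ inward, flipping quantifiers it crosses:
  ((\forall b\, \exists c\, (\neg T(c) \lor \neg Q(c,b))) \lor (\exists b\, \neg Q(b,b)) \lor (\forall b\, \neg T(b))) \land (\exists b\, \forall f\, (\neg T(b) \lor \neg N(f)))
Give each quantifier a distinct variable: b↦r, b↦p, b↦z.
  ((\forall b\, \exists c\, (\neg T(c) \lor \neg Q(c,b))) \lor (\exists r\, \neg Q(r,r)) \lor (\forall p\, \neg T(p))) \land (\exists z\, \forall f\, (\neg T(z) \lor \neg N(f)))
Extract every quantifier outward, since the variables are now distinct and don't occur free across branches:
  \forall b\, \exists c\, \exists r\, \forall p\, \exists z\, \forall f\, ((\neg T(c) \lor \neg Q(c,b) \lor \neg Q(r,r) \lor \neg T(p)) \land (\neg T(z) \lor \neg N(f)))

\forall b\, \exists c\, \exists r\, \forall p\, \exists z\, \forall f\, ((\neg T(c) \lor \neg Q(c,b) \lor \neg Q(r,r) \lor \neg T(p)) \land (\neg T(z) \lor \neg N(f)))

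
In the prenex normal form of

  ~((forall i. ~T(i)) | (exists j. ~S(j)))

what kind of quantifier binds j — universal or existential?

universal

Drive negations inward (¬∀x A ≡ ∃x ¬A, ¬∃x A ≡ ∀x ¬A, De Morgan for ∧/∨):
  (exists i. T(i)) & (forall j. S(j))
Extract every quantifier outward, since the variables are now distinct and don't occur free across branches:
  exists i. forall j. (T(i) & S(j))
The quantifier exists j sits under an odd number of negations, so it flips to forall j.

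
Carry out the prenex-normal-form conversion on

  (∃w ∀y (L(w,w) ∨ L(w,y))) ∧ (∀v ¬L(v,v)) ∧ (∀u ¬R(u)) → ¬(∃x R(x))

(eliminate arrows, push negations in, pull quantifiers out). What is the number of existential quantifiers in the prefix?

3

Rewrite implications/biconditionals: A → B as ¬A ∨ B.
  ¬((∃w ∀y (L(w,w) ∨ L(w,y))) ∧ (∀v ¬L(v,v)) ∧ (∀u ¬R(u))) ∨ ¬(∃x R(x))
Push ¬ through the quantifiers and connectives to reach negation normal form:
  (∀w ∃y (¬L(w,w) ∧ ¬L(w,y))) ∨ (∃v L(v,v)) ∨ (∃u R(u)) ∨ (∀x ¬R(x))
Extract every quantifier outward, since the variables are now distinct and don't occur free across branches:
  ∀w ∃y ∃v ∃u ∀x (¬L(w,w) ∧ ¬L(w,y) ∨ L(v,v) ∨ R(u) ∨ ¬R(x))
The prefix is ∀w ∃y ∃v ∃u ∀x: 2 universal, 3 existential.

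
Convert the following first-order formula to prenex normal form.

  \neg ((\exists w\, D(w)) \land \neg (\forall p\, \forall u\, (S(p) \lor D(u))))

\forall w\, \forall p\, \forall u\, (\neg D(w) \lor S(p) \lor D(u))

Drive negations inward (¬∀x A ≡ ∃x ¬A, ¬∃x A ≡ ∀x ¬A, De Morgan for ∧/∨):
  (\forall w\, \neg D(w)) \lor (\forall p\, \forall u\, (S(p) \lor D(u)))
All bound variables are already distinct, so no renaming is needed.
Pull the quantifiers to the front (each side's bound variable is not free in the other side):
  \forall w\, \forall p\, \forall u\, (\neg D(w) \lor S(p) \lor D(u))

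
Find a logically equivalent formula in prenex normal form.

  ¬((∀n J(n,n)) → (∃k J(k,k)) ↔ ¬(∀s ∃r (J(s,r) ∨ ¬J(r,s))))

Rewrite implications/biconditionals: A → B as ¬A ∨ B; A ↔ B as (¬A ∨ B) ∧ (¬B ∨ A).
  ¬((¬(¬(∀n J(n,n)) ∨ (∃k J(k,k))) ∨ ¬(∀s ∃r (J(s,r) ∨ ¬J(r,s)))) ∧ (¬¬(∀s ∃r (J(s,r) ∨ ¬J(r,s))) ∨ ¬(∀n J(n,n)) ∨ (∃k J(k,k))))
Drive negations inward (¬∀x A ≡ ∃x ¬A, ¬∃x A ≡ ∀x ¬A, De Morgan for ∧/∨):
  ((∃n ¬J(n,n)) ∨ (∃k J(k,k))) ∧ (∀s ∃r (J(s,r) ∨ ¬J(r,s))) ∨ (∃s ∀r (¬J(s,r) ∧ J(r,s))) ∧ (∀n J(n,n)) ∧ (∀k ¬J(k,k))
Give each quantifier a distinct variable: s↦a, r↦b, n↦w, k↦c.
  ((∃n ¬J(n,n)) ∨ (∃k J(k,k))) ∧ (∀s ∃r (J(s,r) ∨ ¬J(r,s))) ∨ (∃a ∀b (¬J(a,b) ∧ J(b,a))) ∧ (∀w J(w,w)) ∧ (∀c ¬J(c,c))
Pull the quantifiers to the front (each side's bound variable is not free in the other side):
  ∃n ∃k ∀s ∃r ∃a ∀b ∀w ∀c ((¬J(n,n) ∨ J(k,k)) ∧ (J(s,r) ∨ ¬J(r,s)) ∨ ¬J(a,b) ∧ J(b,a) ∧ J(w,w) ∧ ¬J(c,c))

∃n ∃k ∀s ∃r ∃a ∀b ∀w ∀c ((¬J(n,n) ∨ J(k,k)) ∧ (J(s,r) ∨ ¬J(r,s)) ∨ ¬J(a,b) ∧ J(b,a) ∧ J(w,w) ∧ ¬J(c,c))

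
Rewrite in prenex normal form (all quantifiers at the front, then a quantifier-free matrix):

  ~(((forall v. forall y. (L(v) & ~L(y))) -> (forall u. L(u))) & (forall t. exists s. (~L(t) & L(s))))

Rewrite implications/biconditionals: A → B as ¬A ∨ B.
  ~((~(forall v. forall y. (L(v) & ~L(y))) | (forall u. L(u))) & (forall t. exists s. (~L(t) & L(s))))
Move each ¬ inward, flipping quantifiers it crosses:
  (forall v. forall y. (L(v) & ~L(y))) & (exists u. ~L(u)) | (exists t. forall s. (L(t) | ~L(s)))
All bound variables are already distinct, so no renaming is needed.
Pull the quantifiers to the front (each side's bound variable is not free in the other side):
  forall v. forall y. exists u. exists t. forall s. (L(v) & ~L(y) & ~L(u) | L(t) | ~L(s))

forall v. forall y. exists u. exists t. forall s. (L(v) & ~L(y) & ~L(u) | L(t) | ~L(s))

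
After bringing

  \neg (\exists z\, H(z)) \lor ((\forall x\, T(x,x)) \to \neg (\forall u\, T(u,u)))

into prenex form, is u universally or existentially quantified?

existential

First replace A → B with ¬A ∨ B.
  \neg (\exists z\, H(z)) \lor \neg (\forall x\, T(x,x)) \lor \neg (\forall u\, T(u,u))
Move each ¬ inward, flipping quantifiers it crosses:
  (\forall z\, \neg H(z)) \lor (\exists x\, \neg T(x,x)) \lor (\exists u\, \neg T(u,u))
All bound variables are already distinct, so no renaming is needed.
Finally move all quantifiers to the prefix:
  \forall z\, \exists x\, \exists u\, (\neg H(z) \lor \neg T(x,x) \lor \neg T(u,u))
The quantifier \forall u sits under an odd number of negations (counting the antecedent side of each →), so it flips to \exists u.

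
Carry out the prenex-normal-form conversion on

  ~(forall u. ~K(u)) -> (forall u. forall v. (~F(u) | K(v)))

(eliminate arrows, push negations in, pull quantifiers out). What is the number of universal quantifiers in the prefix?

Eliminate → and ↔ using ¬ and ∨.
  ~~(forall u. ~K(u)) | (forall u. forall v. (~F(u) | K(v)))
Drive negations inward (¬∀x A ≡ ∃x ¬A, ¬∃x A ≡ ∀x ¬A, De Morgan for ∧/∨):
  (forall u. ~K(u)) | (forall u. forall v. (~F(u) | K(v)))
Standardize variables apart so no two quantifiers bind the same name: u↦y.
  (forall u. ~K(u)) | (forall y. forall v. (~F(y) | K(v)))
Pull the quantifiers to the front (each side's bound variable is not free in the other side):
  forall u. forall y. forall v. (~K(u) | ~F(y) | K(v))
The prefix is forall u forall y forall v: 3 universal, 0 existential.

3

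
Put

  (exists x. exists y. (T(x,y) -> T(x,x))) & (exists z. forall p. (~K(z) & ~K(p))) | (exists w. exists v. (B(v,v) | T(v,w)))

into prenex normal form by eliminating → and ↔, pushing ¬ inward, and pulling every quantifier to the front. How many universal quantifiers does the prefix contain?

First replace A → B with ¬A ∨ B.
  (exists x. exists y. (~T(x,y) | T(x,x))) & (exists z. forall p. (~K(z) & ~K(p))) | (exists w. exists v. (B(v,v) | T(v,w)))
All bound variables are already distinct, so no renaming is needed.
Pull the quantifiers to the front (each side's bound variable is not free in the other side):
  exists x. exists y. exists z. forall p. exists w. exists v. ((~T(x,y) | T(x,x)) & ~K(z) & ~K(p) | B(v,v) | T(v,w))
The prefix is exists x exists y exists z forall p exists w exists v: 1 universal, 5 existential.

1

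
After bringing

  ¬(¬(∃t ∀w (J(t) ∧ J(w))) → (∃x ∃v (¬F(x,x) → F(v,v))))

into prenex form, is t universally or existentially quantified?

universal

First replace A → B with ¬A ∨ B.
  ¬(¬¬(∃t ∀w (J(t) ∧ J(w))) ∨ (∃x ∃v (¬¬F(x,x) ∨ F(v,v))))
Move each ¬ inward, flipping quantifiers it crosses:
  (∀t ∃w (¬J(t) ∨ ¬J(w))) ∧ (∀x ∀v (¬F(x,x) ∧ ¬F(v,v)))
Extract every quantifier outward, since the variables are now distinct and don't occur free across branches:
  ∀t ∃w ∀x ∀v ((¬J(t) ∨ ¬J(w)) ∧ ¬F(x,x) ∧ ¬F(v,v))
The quantifier ∃t sits under an odd number of negations (counting the antecedent side of each →), so it flips to ∀t.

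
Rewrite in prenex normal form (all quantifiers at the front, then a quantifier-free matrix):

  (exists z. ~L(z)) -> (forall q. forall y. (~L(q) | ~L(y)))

Eliminate → and ↔ using ¬ and ∨.
  ~(exists z. ~L(z)) | (forall q. forall y. (~L(q) | ~L(y)))
Drive negations inward (¬∀x A ≡ ∃x ¬A, ¬∃x A ≡ ∀x ¬A, De Morgan for ∧/∨):
  (forall z. L(z)) | (forall q. forall y. (~L(q) | ~L(y)))
All bound variables are already distinct, so no renaming is needed.
Pull the quantifiers to the front (each side's bound variable is not free in the other side):
  forall z. forall q. forall y. (L(z) | ~L(q) | ~L(y))

forall z. forall q. forall y. (L(z) | ~L(q) | ~L(y))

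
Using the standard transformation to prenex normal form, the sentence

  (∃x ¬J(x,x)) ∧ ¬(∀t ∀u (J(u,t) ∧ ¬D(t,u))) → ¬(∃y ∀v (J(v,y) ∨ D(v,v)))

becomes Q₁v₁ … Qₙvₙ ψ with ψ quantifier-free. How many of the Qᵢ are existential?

Eliminate → and ↔ using ¬ and ∨.
  ¬((∃x ¬J(x,x)) ∧ ¬(∀t ∀u (J(u,t) ∧ ¬D(t,u)))) ∨ ¬(∃y ∀v (J(v,y) ∨ D(v,v)))
Push ¬ through the quantifiers and connectives to reach negation normal form:
  (∀x J(x,x)) ∨ (∀t ∀u (J(u,t) ∧ ¬D(t,u))) ∨ (∀y ∃v (¬J(v,y) ∧ ¬D(v,v)))
Extract every quantifier outward, since the variables are now distinct and don't occur free across branches:
  ∀x ∀t ∀u ∀y ∃v (J(x,x) ∨ J(u,t) ∧ ¬D(t,u) ∨ ¬J(v,y) ∧ ¬D(v,v))
The prefix is ∀x ∀t ∀u ∀y ∃v: 4 universal, 1 existential.

1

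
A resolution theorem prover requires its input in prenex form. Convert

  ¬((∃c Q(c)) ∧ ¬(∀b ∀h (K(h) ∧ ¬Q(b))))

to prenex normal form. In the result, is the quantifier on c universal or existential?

Drive negations inward (¬∀x A ≡ ∃x ¬A, ¬∃x A ≡ ∀x ¬A, De Morgan for ∧/∨):
  (∀c ¬Q(c)) ∨ (∀b ∀h (K(h) ∧ ¬Q(b)))
Pull the quantifiers to the front (each side's bound variable is not free in the other side):
  ∀c ∀b ∀h (¬Q(c) ∨ K(h) ∧ ¬Q(b))
The quantifier ∃c sits under an odd number of negations, so it flips to ∀c.

universal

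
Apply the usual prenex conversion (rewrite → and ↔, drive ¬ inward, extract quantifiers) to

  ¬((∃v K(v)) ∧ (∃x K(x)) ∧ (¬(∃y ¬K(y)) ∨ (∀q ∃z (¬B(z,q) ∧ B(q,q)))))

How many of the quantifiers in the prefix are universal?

3

Drive negations inward (¬∀x A ≡ ∃x ¬A, ¬∃x A ≡ ∀x ¬A, De Morgan for ∧/∨):
  (∀v ¬K(v)) ∨ (∀x ¬K(x)) ∨ (∃y ¬K(y)) ∧ (∃q ∀z (B(z,q) ∨ ¬B(q,q)))
All bound variables are already distinct, so no renaming is needed.
Pull the quantifiers to the front (each side's bound variable is not free in the other side):
  ∀v ∀x ∃y ∃q ∀z (¬K(v) ∨ ¬K(x) ∨ ¬K(y) ∧ (B(z,q) ∨ ¬B(q,q)))
The prefix is ∀v ∀x ∃y ∃q ∀z: 3 universal, 2 existential.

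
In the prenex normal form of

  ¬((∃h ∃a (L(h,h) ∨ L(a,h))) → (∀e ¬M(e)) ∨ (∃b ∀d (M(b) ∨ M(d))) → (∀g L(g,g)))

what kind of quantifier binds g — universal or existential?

Rewrite implications/biconditionals: A → B as ¬A ∨ B.
  ¬(¬(∃h ∃a (L(h,h) ∨ L(a,h))) ∨ ¬((∀e ¬M(e)) ∨ (∃b ∀d (M(b) ∨ M(d)))) ∨ (∀g L(g,g)))
Move each ¬ inward, flipping quantifiers it crosses:
  (∃h ∃a (L(h,h) ∨ L(a,h))) ∧ ((∀e ¬M(e)) ∨ (∃b ∀d (M(b) ∨ M(d)))) ∧ (∃g ¬L(g,g))
All bound variables are already distinct, so no renaming is needed.
Finally move all quantifiers to the prefix:
  ∃h ∃a ∀e ∃b ∀d ∃g ((L(h,h) ∨ L(a,h)) ∧ (¬M(e) ∨ M(b) ∨ M(d)) ∧ ¬L(g,g))
The quantifier ∀g sits under an odd number of negations (counting the antecedent side of each →), so it flips to ∃g.

existential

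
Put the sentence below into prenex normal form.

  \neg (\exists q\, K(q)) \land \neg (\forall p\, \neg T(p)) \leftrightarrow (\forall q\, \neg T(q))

First replace A → B with ¬A ∨ B; A ↔ B as (¬A ∨ B) ∧ (¬B ∨ A).
  (\neg (\neg (\exists q\, K(q)) \land \neg (\forall p\, \neg T(p))) \lor (\forall q\, \neg T(q))) \land (\neg (\forall q\, \neg T(q)) \lor \neg (\exists q\, K(q)) \land \neg (\forall p\, \neg T(p)))
Drive negations inward (¬∀x A ≡ ∃x ¬A, ¬∃x A ≡ ∀x ¬A, De Morgan for ∧/∨):
  ((\exists q\, K(q)) \lor (\forall p\, \neg T(p)) \lor (\forall q\, \neg T(q))) \land ((\exists q\, T(q)) \lor (\forall q\, \neg K(q)) \land (\exists p\, T(p)))
Give each quantifier a distinct variable: q↦z1, q↦z, q↦x, p↦b.
  ((\exists q\, K(q)) \lor (\forall p\, \neg T(p)) \lor (\forall z1\, \neg T(z1))) \land ((\exists z\, T(z)) \lor (\forall x\, \neg K(x)) \land (\exists b\, T(b)))
Extract every quantifier outward, since the variables are now distinct and don't occur free across branches:
  \exists q\, \forall p\, \forall z1\, \exists z\, \forall x\, \exists b\, ((K(q) \lor \neg T(p) \lor \neg T(z1)) \land (T(z) \lor \neg K(x) \land T(b)))

\exists q\, \forall p\, \forall z1\, \exists z\, \forall x\, \exists b\, ((K(q) \lor \neg T(p) \lor \neg T(z1)) \land (T(z) \lor \neg K(x) \land T(b)))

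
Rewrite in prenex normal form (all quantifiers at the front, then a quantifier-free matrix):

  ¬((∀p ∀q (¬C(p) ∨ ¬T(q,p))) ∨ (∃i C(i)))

∃p ∃q ∀i (C(p) ∧ T(q,p) ∧ ¬C(i))

Push ¬ through the quantifiers and connectives to reach negation normal form:
  (∃p ∃q (C(p) ∧ T(q,p))) ∧ (∀i ¬C(i))
Pull the quantifiers to the front (each side's bound variable is not free in the other side):
  ∃p ∃q ∀i (C(p) ∧ T(q,p) ∧ ¬C(i))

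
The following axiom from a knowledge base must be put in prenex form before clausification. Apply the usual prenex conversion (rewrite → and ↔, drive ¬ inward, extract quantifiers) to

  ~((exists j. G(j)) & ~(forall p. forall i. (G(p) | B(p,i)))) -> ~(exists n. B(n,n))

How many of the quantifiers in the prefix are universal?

Rewrite implications/biconditionals: A → B as ¬A ∨ B.
  ~~((exists j. G(j)) & ~(forall p. forall i. (G(p) | B(p,i)))) | ~(exists n. B(n,n))
Move each ¬ inward, flipping quantifiers it crosses:
  (exists j. G(j)) & (exists p. exists i. (~G(p) & ~B(p,i))) | (forall n. ~B(n,n))
Extract every quantifier outward, since the variables are now distinct and don't occur free across branches:
  exists j. exists p. exists i. forall n. (G(j) & ~G(p) & ~B(p,i) | ~B(n,n))
The prefix is exists j exists p exists i forall n: 1 universal, 3 existential.

1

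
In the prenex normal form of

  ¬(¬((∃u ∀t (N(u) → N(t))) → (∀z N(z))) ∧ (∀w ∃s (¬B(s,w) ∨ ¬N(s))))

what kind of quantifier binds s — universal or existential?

First replace A → B with ¬A ∨ B.
  ¬(¬(¬(∃u ∀t (¬N(u) ∨ N(t))) ∨ (∀z N(z))) ∧ (∀w ∃s (¬B(s,w) ∨ ¬N(s))))
Drive negations inward (¬∀x A ≡ ∃x ¬A, ¬∃x A ≡ ∀x ¬A, De Morgan for ∧/∨):
  (∀u ∃t (N(u) ∧ ¬N(t))) ∨ (∀z N(z)) ∨ (∃w ∀s (B(s,w) ∧ N(s)))
Pull the quantifiers to the front (each side's bound variable is not free in the other side):
  ∀u ∃t ∀z ∃w ∀s (N(u) ∧ ¬N(t) ∨ N(z) ∨ B(s,w) ∧ N(s))
The quantifier ∃s sits under an odd number of negations (counting the antecedent side of each →), so it flips to ∀s.

universal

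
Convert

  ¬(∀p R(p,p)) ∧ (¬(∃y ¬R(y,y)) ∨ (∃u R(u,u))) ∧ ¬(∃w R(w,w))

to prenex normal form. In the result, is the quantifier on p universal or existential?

existential

Move each ¬ inward, flipping quantifiers it crosses:
  (∃p ¬R(p,p)) ∧ ((∀y R(y,y)) ∨ (∃u R(u,u))) ∧ (∀w ¬R(w,w))
All bound variables are already distinct, so no renaming is needed.
Finally move all quantifiers to the prefix:
  ∃p ∀y ∃u ∀w (¬R(p,p) ∧ (R(y,y) ∨ R(u,u)) ∧ ¬R(w,w))
The quantifier ∀p sits under an odd number of negations, so it flips to ∃p.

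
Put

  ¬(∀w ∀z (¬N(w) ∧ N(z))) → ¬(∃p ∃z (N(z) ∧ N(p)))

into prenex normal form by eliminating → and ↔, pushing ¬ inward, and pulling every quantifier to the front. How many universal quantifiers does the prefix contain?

Eliminate → and ↔ using ¬ and ∨.
  ¬¬(∀w ∀z (¬N(w) ∧ N(z))) ∨ ¬(∃p ∃z (N(z) ∧ N(p)))
Move each ¬ inward, flipping quantifiers it crosses:
  (∀w ∀z (¬N(w) ∧ N(z))) ∨ (∀p ∀z (¬N(z) ∨ ¬N(p)))
Standardize variables apart so no two quantifiers bind the same name: z↦w1.
  (∀w ∀z (¬N(w) ∧ N(z))) ∨ (∀p ∀w1 (¬N(w1) ∨ ¬N(p)))
Extract every quantifier outward, since the variables are now distinct and don't occur free across branches:
  ∀w ∀z ∀p ∀w1 (¬N(w) ∧ N(z) ∨ ¬N(w1) ∨ ¬N(p))
The prefix is ∀w ∀z ∀p ∀w1: 4 universal, 0 existential.

4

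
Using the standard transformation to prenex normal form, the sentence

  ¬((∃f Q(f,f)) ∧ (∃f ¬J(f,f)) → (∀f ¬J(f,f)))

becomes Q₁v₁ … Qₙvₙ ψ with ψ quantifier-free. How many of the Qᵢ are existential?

Rewrite implications/biconditionals: A → B as ¬A ∨ B.
  ¬(¬((∃f Q(f,f)) ∧ (∃f ¬J(f,f))) ∨ (∀f ¬J(f,f)))
Move each ¬ inward, flipping quantifiers it crosses:
  (∃f Q(f,f)) ∧ (∃f ¬J(f,f)) ∧ (∃f J(f,f))
Standardize variables apart so no two quantifiers bind the same name: f↦u, f↦b.
  (∃f Q(f,f)) ∧ (∃u ¬J(u,u)) ∧ (∃b J(b,b))
Finally move all quantifiers to the prefix:
  ∃f ∃u ∃b (Q(f,f) ∧ ¬J(u,u) ∧ J(b,b))
The prefix is ∃f ∃u ∃b: 0 universal, 3 existential.

3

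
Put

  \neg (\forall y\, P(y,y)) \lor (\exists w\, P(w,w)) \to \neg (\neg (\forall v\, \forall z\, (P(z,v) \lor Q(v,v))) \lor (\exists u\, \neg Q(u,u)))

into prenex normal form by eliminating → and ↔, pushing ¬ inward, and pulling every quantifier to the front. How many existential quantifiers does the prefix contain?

First replace A → B with ¬A ∨ B.
  \neg (\neg (\forall y\, P(y,y)) \lor (\exists w\, P(w,w))) \lor \neg (\neg (\forall v\, \forall z\, (P(z,v) \lor Q(v,v))) \lor (\exists u\, \neg Q(u,u)))
Drive negations inward (¬∀x A ≡ ∃x ¬A, ¬∃x A ≡ ∀x ¬A, De Morgan for ∧/∨):
  (\forall y\, P(y,y)) \land (\forall w\, \neg P(w,w)) \lor (\forall v\, \forall z\, (P(z,v) \lor Q(v,v))) \land (\forall u\, Q(u,u))
All bound variables are already distinct, so no renaming is needed.
Pull the quantifiers to the front (each side's bound variable is not free in the other side):
  \forall y\, \forall w\, \forall v\, \forall z\, \forall u\, (P(y,y) \land \neg P(w,w) \lor (P(z,v) \lor Q(v,v)) \land Q(u,u))
The prefix is \forall y \forall w \forall v \forall z \forall u: 5 universal, 0 existential.

0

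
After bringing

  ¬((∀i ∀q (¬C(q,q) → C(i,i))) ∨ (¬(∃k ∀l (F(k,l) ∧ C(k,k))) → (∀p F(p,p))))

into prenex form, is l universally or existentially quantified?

existential

Rewrite implications/biconditionals: A → B as ¬A ∨ B.
  ¬((∀i ∀q (¬¬C(q,q) ∨ C(i,i))) ∨ ¬¬(∃k ∀l (F(k,l) ∧ C(k,k))) ∨ (∀p F(p,p)))
Drive negations inward (¬∀x A ≡ ∃x ¬A, ¬∃x A ≡ ∀x ¬A, De Morgan for ∧/∨):
  (∃i ∃q (¬C(q,q) ∧ ¬C(i,i))) ∧ (∀k ∃l (¬F(k,l) ∨ ¬C(k,k))) ∧ (∃p ¬F(p,p))
Finally move all quantifiers to the prefix:
  ∃i ∃q ∀k ∃l ∃p (¬C(q,q) ∧ ¬C(i,i) ∧ (¬F(k,l) ∨ ¬C(k,k)) ∧ ¬F(p,p))
The quantifier ∀l sits under an odd number of negations (counting the antecedent side of each →), so it flips to ∃l.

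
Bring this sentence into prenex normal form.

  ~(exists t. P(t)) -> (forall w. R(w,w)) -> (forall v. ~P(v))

exists t. exists w. forall v. (P(t) | ~R(w,w) | ~P(v))

Rewrite implications/biconditionals: A → B as ¬A ∨ B.
  ~~(exists t. P(t)) | ~(forall w. R(w,w)) | (forall v. ~P(v))
Move each ¬ inward, flipping quantifiers it crosses:
  (exists t. P(t)) | (exists w. ~R(w,w)) | (forall v. ~P(v))
Finally move all quantifiers to the prefix:
  exists t. exists w. forall v. (P(t) | ~R(w,w) | ~P(v))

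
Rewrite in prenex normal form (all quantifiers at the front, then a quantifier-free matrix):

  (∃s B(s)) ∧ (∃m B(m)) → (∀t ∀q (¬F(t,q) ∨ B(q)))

Rewrite implications/biconditionals: A → B as ¬A ∨ B.
  ¬((∃s B(s)) ∧ (∃m B(m))) ∨ (∀t ∀q (¬F(t,q) ∨ B(q)))
Push ¬ through the quantifiers and connectives to reach negation normal form:
  (∀s ¬B(s)) ∨ (∀m ¬B(m)) ∨ (∀t ∀q (¬F(t,q) ∨ B(q)))
Pull the quantifiers to the front (each side's bound variable is not free in the other side):
  ∀s ∀m ∀t ∀q (¬B(s) ∨ ¬B(m) ∨ ¬F(t,q) ∨ B(q))

∀s ∀m ∀t ∀q (¬B(s) ∨ ¬B(m) ∨ ¬F(t,q) ∨ B(q))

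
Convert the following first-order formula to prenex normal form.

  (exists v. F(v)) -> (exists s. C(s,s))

forall v. exists s. (~F(v) | C(s,s))

Rewrite implications/biconditionals: A → B as ¬A ∨ B.
  ~(exists v. F(v)) | (exists s. C(s,s))
Drive negations inward (¬∀x A ≡ ∃x ¬A, ¬∃x A ≡ ∀x ¬A, De Morgan for ∧/∨):
  (forall v. ~F(v)) | (exists s. C(s,s))
Pull the quantifiers to the front (each side's bound variable is not free in the other side):
  forall v. exists s. (~F(v) | C(s,s))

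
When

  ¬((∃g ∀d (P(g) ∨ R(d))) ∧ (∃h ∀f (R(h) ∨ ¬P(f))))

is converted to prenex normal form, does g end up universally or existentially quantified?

universal

Push ¬ through the quantifiers and connectives to reach negation normal form:
  (∀g ∃d (¬P(g) ∧ ¬R(d))) ∨ (∀h ∃f (¬R(h) ∧ P(f)))
All bound variables are already distinct, so no renaming is needed.
Finally move all quantifiers to the prefix:
  ∀g ∃d ∀h ∃f (¬P(g) ∧ ¬R(d) ∨ ¬R(h) ∧ P(f))
The quantifier ∃g sits under an odd number of negations, so it flips to ∀g.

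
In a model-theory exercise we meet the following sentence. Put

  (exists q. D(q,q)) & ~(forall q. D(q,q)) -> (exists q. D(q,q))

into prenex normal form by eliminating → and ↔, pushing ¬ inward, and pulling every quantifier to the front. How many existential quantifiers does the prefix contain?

1

First replace A → B with ¬A ∨ B.
  ~((exists q. D(q,q)) & ~(forall q. D(q,q))) | (exists q. D(q,q))
Push ¬ through the quantifiers and connectives to reach negation normal form:
  (forall q. ~D(q,q)) | (forall q. D(q,q)) | (exists q. D(q,q))
Give each quantifier a distinct variable: q↦t, q↦p.
  (forall q. ~D(q,q)) | (forall t. D(t,t)) | (exists p. D(p,p))
Finally move all quantifiers to the prefix:
  forall q. forall t. exists p. (~D(q,q) | D(t,t) | D(p,p))
The prefix is forall q forall t exists p: 2 universal, 1 existential.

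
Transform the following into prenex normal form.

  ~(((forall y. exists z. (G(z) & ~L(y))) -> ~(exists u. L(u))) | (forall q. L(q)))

First replace A → B with ¬A ∨ B.
  ~(~(forall y. exists z. (G(z) & ~L(y))) | ~(exists u. L(u)) | (forall q. L(q)))
Drive negations inward (¬∀x A ≡ ∃x ¬A, ¬∃x A ≡ ∀x ¬A, De Morgan for ∧/∨):
  (forall y. exists z. (G(z) & ~L(y))) & (exists u. L(u)) & (exists q. ~L(q))
All bound variables are already distinct, so no renaming is needed.
Pull the quantifiers to the front (each side's bound variable is not free in the other side):
  forall y. exists z. exists u. exists q. (G(z) & ~L(y) & L(u) & ~L(q))

forall y. exists z. exists u. exists q. (G(z) & ~L(y) & L(u) & ~L(q))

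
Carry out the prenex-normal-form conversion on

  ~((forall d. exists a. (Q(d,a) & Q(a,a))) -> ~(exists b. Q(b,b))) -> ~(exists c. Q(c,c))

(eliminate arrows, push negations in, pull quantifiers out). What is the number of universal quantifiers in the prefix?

3

First replace A → B with ¬A ∨ B.
  ~~(~(forall d. exists a. (Q(d,a) & Q(a,a))) | ~(exists b. Q(b,b))) | ~(exists c. Q(c,c))
Push ¬ through the quantifiers and connectives to reach negation normal form:
  (exists d. forall a. (~Q(d,a) | ~Q(a,a))) | (forall b. ~Q(b,b)) | (forall c. ~Q(c,c))
All bound variables are already distinct, so no renaming is needed.
Extract every quantifier outward, since the variables are now distinct and don't occur free across branches:
  exists d. forall a. forall b. forall c. (~Q(d,a) | ~Q(a,a) | ~Q(b,b) | ~Q(c,c))
The prefix is exists d forall a forall b forall c: 3 universal, 1 existential.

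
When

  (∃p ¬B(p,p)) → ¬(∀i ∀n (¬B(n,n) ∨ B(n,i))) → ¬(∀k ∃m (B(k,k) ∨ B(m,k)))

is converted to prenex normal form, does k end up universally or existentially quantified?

existential

Eliminate → and ↔ using ¬ and ∨.
  ¬(∃p ¬B(p,p)) ∨ ¬¬(∀i ∀n (¬B(n,n) ∨ B(n,i))) ∨ ¬(∀k ∃m (B(k,k) ∨ B(m,k)))
Move each ¬ inward, flipping quantifiers it crosses:
  (∀p B(p,p)) ∨ (∀i ∀n (¬B(n,n) ∨ B(n,i))) ∨ (∃k ∀m (¬B(k,k) ∧ ¬B(m,k)))
Extract every quantifier outward, since the variables are now distinct and don't occur free across branches:
  ∀p ∀i ∀n ∃k ∀m (B(p,p) ∨ ¬B(n,n) ∨ B(n,i) ∨ ¬B(k,k) ∧ ¬B(m,k))
The quantifier ∀k sits under an odd number of negations (counting the antecedent side of each →), so it flips to ∃k.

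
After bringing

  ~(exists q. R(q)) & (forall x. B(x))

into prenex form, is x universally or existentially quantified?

universal

Move each ¬ inward, flipping quantifiers it crosses:
  (forall q. ~R(q)) & (forall x. B(x))
All bound variables are already distinct, so no renaming is needed.
Pull the quantifiers to the front (each side's bound variable is not free in the other side):
  forall q. forall x. (~R(q) & B(x))
The quantifier forall x sits under an even number of negations, so it remains universal.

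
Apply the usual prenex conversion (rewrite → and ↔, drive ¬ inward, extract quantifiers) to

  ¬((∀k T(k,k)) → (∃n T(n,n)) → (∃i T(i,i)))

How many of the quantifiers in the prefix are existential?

1

Eliminate → and ↔ using ¬ and ∨.
  ¬(¬(∀k T(k,k)) ∨ ¬(∃n T(n,n)) ∨ (∃i T(i,i)))
Push ¬ through the quantifiers and connectives to reach negation normal form:
  (∀k T(k,k)) ∧ (∃n T(n,n)) ∧ (∀i ¬T(i,i))
Finally move all quantifiers to the prefix:
  ∀k ∃n ∀i (T(k,k) ∧ T(n,n) ∧ ¬T(i,i))
The prefix is ∀k ∃n ∀i: 2 universal, 1 existential.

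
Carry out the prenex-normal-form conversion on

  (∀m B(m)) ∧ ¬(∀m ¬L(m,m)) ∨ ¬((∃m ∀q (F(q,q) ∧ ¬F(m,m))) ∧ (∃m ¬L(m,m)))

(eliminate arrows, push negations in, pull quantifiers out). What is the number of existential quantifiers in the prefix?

Push ¬ through the quantifiers and connectives to reach negation normal form:
  (∀m B(m)) ∧ (∃m L(m,m)) ∨ (∀m ∃q (¬F(q,q) ∨ F(m,m))) ∨ (∀m L(m,m))
Rename bound variables to avoid capture: m↦b, m↦v1, m↦t.
  (∀m B(m)) ∧ (∃b L(b,b)) ∨ (∀v1 ∃q (¬F(q,q) ∨ F(v1,v1))) ∨ (∀t L(t,t))
Extract every quantifier outward, since the variables are now distinct and don't occur free across branches:
  ∀m ∃b ∀v1 ∃q ∀t (B(m) ∧ L(b,b) ∨ ¬F(q,q) ∨ F(v1,v1) ∨ L(t,t))
The prefix is ∀m ∃b ∀v1 ∃q ∀t: 3 universal, 2 existential.

2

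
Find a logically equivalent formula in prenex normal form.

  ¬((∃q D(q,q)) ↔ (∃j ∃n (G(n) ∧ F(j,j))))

Eliminate → and ↔ using ¬ and ∨; A ↔ B as (¬A ∨ B) ∧ (¬B ∨ A).
  ¬((¬(∃q D(q,q)) ∨ (∃j ∃n (G(n) ∧ F(j,j)))) ∧ (¬(∃j ∃n (G(n) ∧ F(j,j))) ∨ (∃q D(q,q))))
Drive negations inward (¬∀x A ≡ ∃x ¬A, ¬∃x A ≡ ∀x ¬A, De Morgan for ∧/∨):
  (∃q D(q,q)) ∧ (∀j ∀n (¬G(n) ∨ ¬F(j,j))) ∨ (∃j ∃n (G(n) ∧ F(j,j))) ∧ (∀q ¬D(q,q))
Give each quantifier a distinct variable: j↦s, n↦w1, q↦z1.
  (∃q D(q,q)) ∧ (∀j ∀n (¬G(n) ∨ ¬F(j,j))) ∨ (∃s ∃w1 (G(w1) ∧ F(s,s))) ∧ (∀z1 ¬D(z1,z1))
Pull the quantifiers to the front (each side's bound variable is not free in the other side):
  ∃q ∀j ∀n ∃s ∃w1 ∀z1 (D(q,q) ∧ (¬G(n) ∨ ¬F(j,j)) ∨ G(w1) ∧ F(s,s) ∧ ¬D(z1,z1))

∃q ∀j ∀n ∃s ∃w1 ∀z1 (D(q,q) ∧ (¬G(n) ∨ ¬F(j,j)) ∨ G(w1) ∧ F(s,s) ∧ ¬D(z1,z1))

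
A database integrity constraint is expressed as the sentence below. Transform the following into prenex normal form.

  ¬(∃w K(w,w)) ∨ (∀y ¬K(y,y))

Push ¬ through the quantifiers and connectives to reach negation normal form:
  (∀w ¬K(w,w)) ∨ (∀y ¬K(y,y))
All bound variables are already distinct, so no renaming is needed.
Finally move all quantifiers to the prefix:
  ∀w ∀y (¬K(w,w) ∨ ¬K(y,y))

∀w ∀y (¬K(w,w) ∨ ¬K(y,y))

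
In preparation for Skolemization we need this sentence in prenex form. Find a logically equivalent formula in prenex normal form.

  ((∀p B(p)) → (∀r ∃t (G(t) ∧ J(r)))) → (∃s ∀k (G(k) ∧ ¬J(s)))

Rewrite implications/biconditionals: A → B as ¬A ∨ B.
  ¬(¬(∀p B(p)) ∨ (∀r ∃t (G(t) ∧ J(r)))) ∨ (∃s ∀k (G(k) ∧ ¬J(s)))
Push ¬ through the quantifiers and connectives to reach negation normal form:
  (∀p B(p)) ∧ (∃r ∀t (¬G(t) ∨ ¬J(r))) ∨ (∃s ∀k (G(k) ∧ ¬J(s)))
Finally move all quantifiers to the prefix:
  ∀p ∃r ∀t ∃s ∀k (B(p) ∧ (¬G(t) ∨ ¬J(r)) ∨ G(k) ∧ ¬J(s))

∀p ∃r ∀t ∃s ∀k (B(p) ∧ (¬G(t) ∨ ¬J(r)) ∨ G(k) ∧ ¬J(s))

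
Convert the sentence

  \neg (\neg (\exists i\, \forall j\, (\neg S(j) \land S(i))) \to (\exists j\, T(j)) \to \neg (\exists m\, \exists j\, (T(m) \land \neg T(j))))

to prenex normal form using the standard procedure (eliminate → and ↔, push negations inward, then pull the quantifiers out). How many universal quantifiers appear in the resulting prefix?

First replace A → B with ¬A ∨ B.
  \neg (\neg \neg (\exists i\, \forall j\, (\neg S(j) \land S(i))) \lor \neg (\exists j\, T(j)) \lor \neg (\exists m\, \exists j\, (T(m) \land \neg T(j))))
Push ¬ through the quantifiers and connectives to reach negation normal form:
  (\forall i\, \exists j\, (S(j) \lor \neg S(i))) \land (\exists j\, T(j)) \land (\exists m\, \exists j\, (T(m) \land \neg T(j)))
Standardize variables apart so no two quantifiers bind the same name: j↦y, j↦v1.
  (\forall i\, \exists j\, (S(j) \lor \neg S(i))) \land (\exists y\, T(y)) \land (\exists m\, \exists v1\, (T(m) \land \neg T(v1)))
Extract every quantifier outward, since the variables are now distinct and don't occur free across branches:
  \forall i\, \exists j\, \exists y\, \exists m\, \exists v1\, ((S(j) \lor \neg S(i)) \land T(y) \land T(m) \land \neg T(v1))
The prefix is \forall i \exists j \exists y \exists m \exists v1: 1 universal, 4 existential.

1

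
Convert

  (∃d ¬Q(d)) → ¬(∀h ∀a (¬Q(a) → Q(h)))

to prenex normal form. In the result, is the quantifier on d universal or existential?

universal

First replace A → B with ¬A ∨ B.
  ¬(∃d ¬Q(d)) ∨ ¬(∀h ∀a (¬¬Q(a) ∨ Q(h)))
Move each ¬ inward, flipping quantifiers it crosses:
  (∀d Q(d)) ∨ (∃h ∃a (¬Q(a) ∧ ¬Q(h)))
All bound variables are already distinct, so no renaming is needed.
Finally move all quantifiers to the prefix:
  ∀d ∃h ∃a (Q(d) ∨ ¬Q(a) ∧ ¬Q(h))
The quantifier ∃d sits under an odd number of negations (counting the antecedent side of each →), so it flips to ∀d.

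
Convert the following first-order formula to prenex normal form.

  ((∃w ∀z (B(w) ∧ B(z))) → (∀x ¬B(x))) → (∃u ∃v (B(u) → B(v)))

Rewrite implications/biconditionals: A → B as ¬A ∨ B.
  ¬(¬(∃w ∀z (B(w) ∧ B(z))) ∨ (∀x ¬B(x))) ∨ (∃u ∃v (¬B(u) ∨ B(v)))
Drive negations inward (¬∀x A ≡ ∃x ¬A, ¬∃x A ≡ ∀x ¬A, De Morgan for ∧/∨):
  (∃w ∀z (B(w) ∧ B(z))) ∧ (∃x B(x)) ∨ (∃u ∃v (¬B(u) ∨ B(v)))
All bound variables are already distinct, so no renaming is needed.
Extract every quantifier outward, since the variables are now distinct and don't occur free across branches:
  ∃w ∀z ∃x ∃u ∃v (B(w) ∧ B(z) ∧ B(x) ∨ ¬B(u) ∨ B(v))

∃w ∀z ∃x ∃u ∃v (B(w) ∧ B(z) ∧ B(x) ∨ ¬B(u) ∨ B(v))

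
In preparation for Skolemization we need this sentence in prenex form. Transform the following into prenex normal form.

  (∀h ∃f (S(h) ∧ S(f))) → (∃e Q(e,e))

∃h ∀f ∃e (¬S(h) ∨ ¬S(f) ∨ Q(e,e))

Rewrite implications/biconditionals: A → B as ¬A ∨ B.
  ¬(∀h ∃f (S(h) ∧ S(f))) ∨ (∃e Q(e,e))
Push ¬ through the quantifiers and connectives to reach negation normal form:
  (∃h ∀f (¬S(h) ∨ ¬S(f))) ∨ (∃e Q(e,e))
All bound variables are already distinct, so no renaming is needed.
Extract every quantifier outward, since the variables are now distinct and don't occur free across branches:
  ∃h ∀f ∃e (¬S(h) ∨ ¬S(f) ∨ Q(e,e))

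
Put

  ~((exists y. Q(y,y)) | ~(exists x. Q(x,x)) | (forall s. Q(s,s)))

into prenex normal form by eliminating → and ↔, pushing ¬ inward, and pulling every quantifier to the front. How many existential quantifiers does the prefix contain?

2

Push ¬ through the quantifiers and connectives to reach negation normal form:
  (forall y. ~Q(y,y)) & (exists x. Q(x,x)) & (exists s. ~Q(s,s))
All bound variables are already distinct, so no renaming is needed.
Pull the quantifiers to the front (each side's bound variable is not free in the other side):
  forall y. exists x. exists s. (~Q(y,y) & Q(x,x) & ~Q(s,s))
The prefix is forall y exists x exists s: 1 universal, 2 existential.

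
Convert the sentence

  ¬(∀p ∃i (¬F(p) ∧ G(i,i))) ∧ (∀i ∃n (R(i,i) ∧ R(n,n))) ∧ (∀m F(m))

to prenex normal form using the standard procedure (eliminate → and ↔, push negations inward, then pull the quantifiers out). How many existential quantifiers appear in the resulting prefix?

2

Push ¬ through the quantifiers and connectives to reach negation normal form:
  (∃p ∀i (F(p) ∨ ¬G(i,i))) ∧ (∀i ∃n (R(i,i) ∧ R(n,n))) ∧ (∀m F(m))
Give each quantifier a distinct variable: i↦y.
  (∃p ∀i (F(p) ∨ ¬G(i,i))) ∧ (∀y ∃n (R(y,y) ∧ R(n,n))) ∧ (∀m F(m))
Extract every quantifier outward, since the variables are now distinct and don't occur free across branches:
  ∃p ∀i ∀y ∃n ∀m ((F(p) ∨ ¬G(i,i)) ∧ R(y,y) ∧ R(n,n) ∧ F(m))
The prefix is ∃p ∀i ∀y ∃n ∀m: 3 universal, 2 existential.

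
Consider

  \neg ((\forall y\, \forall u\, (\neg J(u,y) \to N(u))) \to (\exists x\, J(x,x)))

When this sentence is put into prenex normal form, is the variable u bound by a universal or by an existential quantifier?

universal

First replace A → B with ¬A ∨ B.
  \neg (\neg (\forall y\, \forall u\, (\neg \neg J(u,y) \lor N(u))) \lor (\exists x\, J(x,x)))
Move each ¬ inward, flipping quantifiers it crosses:
  (\forall y\, \forall u\, (J(u,y) \lor N(u))) \land (\forall x\, \neg J(x,x))
All bound variables are already distinct, so no renaming is needed.
Finally move all quantifiers to the prefix:
  \forall y\, \forall u\, \forall x\, ((J(u,y) \lor N(u)) \land \neg J(x,x))
The quantifier \forall u sits under an even number of negations (counting the antecedent side of each →), so it remains universal.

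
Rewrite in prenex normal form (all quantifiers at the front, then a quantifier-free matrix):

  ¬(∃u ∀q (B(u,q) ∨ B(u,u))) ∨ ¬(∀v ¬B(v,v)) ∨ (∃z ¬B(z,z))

∀u ∃q ∃v ∃z (¬B(u,q) ∧ ¬B(u,u) ∨ B(v,v) ∨ ¬B(z,z))

Move each ¬ inward, flipping quantifiers it crosses:
  (∀u ∃q (¬B(u,q) ∧ ¬B(u,u))) ∨ (∃v B(v,v)) ∨ (∃z ¬B(z,z))
Extract every quantifier outward, since the variables are now distinct and don't occur free across branches:
  ∀u ∃q ∃v ∃z (¬B(u,q) ∧ ¬B(u,u) ∨ B(v,v) ∨ ¬B(z,z))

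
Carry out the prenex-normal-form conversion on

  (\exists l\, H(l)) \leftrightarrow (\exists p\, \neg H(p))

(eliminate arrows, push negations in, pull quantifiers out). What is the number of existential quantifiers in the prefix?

Rewrite implications/biconditionals: A → B as ¬A ∨ B; A ↔ B as (¬A ∨ B) ∧ (¬B ∨ A).
  (\neg (\exists l\, H(l)) \lor (\exists p\, \neg H(p))) \land (\neg (\exists p\, \neg H(p)) \lor (\exists l\, H(l)))
Move each ¬ inward, flipping quantifiers it crosses:
  ((\forall l\, \neg H(l)) \lor (\exists p\, \neg H(p))) \land ((\forall p\, H(p)) \lor (\exists l\, H(l)))
Give each quantifier a distinct variable: p↦w, l↦v1.
  ((\forall l\, \neg H(l)) \lor (\exists p\, \neg H(p))) \land ((\forall w\, H(w)) \lor (\exists v1\, H(v1)))
Extract every quantifier outward, since the variables are now distinct and don't occur free across branches:
  \forall l\, \exists p\, \forall w\, \exists v1\, ((\neg H(l) \lor \neg H(p)) \land (H(w) \lor H(v1)))
The prefix is \forall l \exists p \forall w \exists v1: 2 universal, 2 existential.

2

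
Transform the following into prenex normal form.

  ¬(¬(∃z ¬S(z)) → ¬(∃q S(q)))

∀z ∃q (S(z) ∧ S(q))

Eliminate → and ↔ using ¬ and ∨.
  ¬(¬¬(∃z ¬S(z)) ∨ ¬(∃q S(q)))
Move each ¬ inward, flipping quantifiers it crosses:
  (∀z S(z)) ∧ (∃q S(q))
Finally move all quantifiers to the prefix:
  ∀z ∃q (S(z) ∧ S(q))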